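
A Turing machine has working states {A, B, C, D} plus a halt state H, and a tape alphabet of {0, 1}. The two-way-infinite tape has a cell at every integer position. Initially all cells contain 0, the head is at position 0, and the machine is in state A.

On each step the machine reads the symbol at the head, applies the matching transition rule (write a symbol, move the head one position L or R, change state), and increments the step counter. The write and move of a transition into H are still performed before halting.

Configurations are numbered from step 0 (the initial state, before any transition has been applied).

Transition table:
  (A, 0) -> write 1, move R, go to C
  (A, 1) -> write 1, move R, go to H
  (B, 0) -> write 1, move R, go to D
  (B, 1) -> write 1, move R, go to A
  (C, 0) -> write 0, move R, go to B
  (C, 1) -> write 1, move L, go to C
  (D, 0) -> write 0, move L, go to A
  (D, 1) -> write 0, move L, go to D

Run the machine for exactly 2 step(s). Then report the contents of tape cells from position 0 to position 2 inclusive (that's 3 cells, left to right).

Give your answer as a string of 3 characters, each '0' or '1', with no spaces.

Answer: 100

Derivation:
Step 1: in state A at pos 0, read 0 -> (A,0)->write 1,move R,goto C. Now: state=C, head=1, tape[-1..2]=0100 (head:   ^)
Step 2: in state C at pos 1, read 0 -> (C,0)->write 0,move R,goto B. Now: state=B, head=2, tape[-1..3]=01000 (head:    ^)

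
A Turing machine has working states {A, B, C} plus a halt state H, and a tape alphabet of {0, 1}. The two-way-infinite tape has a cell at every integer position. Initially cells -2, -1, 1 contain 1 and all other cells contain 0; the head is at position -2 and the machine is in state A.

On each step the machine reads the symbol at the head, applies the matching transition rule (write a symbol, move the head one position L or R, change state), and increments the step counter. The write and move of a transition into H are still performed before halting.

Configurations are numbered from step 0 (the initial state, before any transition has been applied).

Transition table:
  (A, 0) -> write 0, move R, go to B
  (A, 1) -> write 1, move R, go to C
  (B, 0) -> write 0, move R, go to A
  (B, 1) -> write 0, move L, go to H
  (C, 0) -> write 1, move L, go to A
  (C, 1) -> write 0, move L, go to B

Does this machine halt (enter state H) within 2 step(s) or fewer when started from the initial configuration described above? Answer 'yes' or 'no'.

Answer: no

Derivation:
Step 1: in state A at pos -2, read 1 -> (A,1)->write 1,move R,goto C. Now: state=C, head=-1, tape[-3..2]=011010 (head:   ^)
Step 2: in state C at pos -1, read 1 -> (C,1)->write 0,move L,goto B. Now: state=B, head=-2, tape[-3..2]=010010 (head:  ^)
After 2 step(s): state = B (not H) -> not halted within 2 -> no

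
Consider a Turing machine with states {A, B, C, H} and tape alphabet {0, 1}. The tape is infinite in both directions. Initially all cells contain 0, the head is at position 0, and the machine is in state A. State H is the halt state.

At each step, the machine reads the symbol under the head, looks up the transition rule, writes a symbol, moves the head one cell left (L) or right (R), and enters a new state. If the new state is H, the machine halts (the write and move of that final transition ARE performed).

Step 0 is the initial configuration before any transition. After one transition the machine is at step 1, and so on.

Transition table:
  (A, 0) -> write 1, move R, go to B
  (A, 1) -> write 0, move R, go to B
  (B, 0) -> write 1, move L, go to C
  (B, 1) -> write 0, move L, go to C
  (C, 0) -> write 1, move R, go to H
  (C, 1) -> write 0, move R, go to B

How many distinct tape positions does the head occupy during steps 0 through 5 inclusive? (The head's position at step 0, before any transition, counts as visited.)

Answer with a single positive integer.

Answer: 2

Derivation:
Step 1: in state A at pos 0, read 0 -> (A,0)->write 1,move R,goto B. Now: state=B, head=1, tape[-1..2]=0100 (head:   ^)
Step 2: in state B at pos 1, read 0 -> (B,0)->write 1,move L,goto C. Now: state=C, head=0, tape[-1..2]=0110 (head:  ^)
Step 3: in state C at pos 0, read 1 -> (C,1)->write 0,move R,goto B. Now: state=B, head=1, tape[-1..2]=0010 (head:   ^)
Step 4: in state B at pos 1, read 1 -> (B,1)->write 0,move L,goto C. Now: state=C, head=0, tape[-1..2]=0000 (head:  ^)
Step 5: in state C at pos 0, read 0 -> (C,0)->write 1,move R,goto H. Now: state=H, head=1, tape[-1..2]=0100 (head:   ^)
Head positions at steps 0..5: starting at 0, distinct positions visited = {0, 1} -> 2 position(s)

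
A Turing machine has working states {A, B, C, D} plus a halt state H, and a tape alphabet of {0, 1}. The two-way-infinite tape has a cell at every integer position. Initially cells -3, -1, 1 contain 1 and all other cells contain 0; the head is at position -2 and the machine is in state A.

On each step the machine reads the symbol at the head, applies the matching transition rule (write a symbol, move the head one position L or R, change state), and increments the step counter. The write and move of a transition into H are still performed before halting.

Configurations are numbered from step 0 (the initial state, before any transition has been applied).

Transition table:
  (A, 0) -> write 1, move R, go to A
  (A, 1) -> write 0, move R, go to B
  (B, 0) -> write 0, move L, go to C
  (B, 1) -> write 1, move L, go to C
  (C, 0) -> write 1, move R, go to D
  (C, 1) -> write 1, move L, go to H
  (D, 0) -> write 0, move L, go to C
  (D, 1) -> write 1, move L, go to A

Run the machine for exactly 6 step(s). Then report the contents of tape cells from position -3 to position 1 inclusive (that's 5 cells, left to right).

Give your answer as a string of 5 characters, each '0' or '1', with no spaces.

Step 1: in state A at pos -2, read 0 -> (A,0)->write 1,move R,goto A. Now: state=A, head=-1, tape[-4..2]=0111010 (head:    ^)
Step 2: in state A at pos -1, read 1 -> (A,1)->write 0,move R,goto B. Now: state=B, head=0, tape[-4..2]=0110010 (head:     ^)
Step 3: in state B at pos 0, read 0 -> (B,0)->write 0,move L,goto C. Now: state=C, head=-1, tape[-4..2]=0110010 (head:    ^)
Step 4: in state C at pos -1, read 0 -> (C,0)->write 1,move R,goto D. Now: state=D, head=0, tape[-4..2]=0111010 (head:     ^)
Step 5: in state D at pos 0, read 0 -> (D,0)->write 0,move L,goto C. Now: state=C, head=-1, tape[-4..2]=0111010 (head:    ^)
Step 6: in state C at pos -1, read 1 -> (C,1)->write 1,move L,goto H. Now: state=H, head=-2, tape[-4..2]=0111010 (head:   ^)

Answer: 11101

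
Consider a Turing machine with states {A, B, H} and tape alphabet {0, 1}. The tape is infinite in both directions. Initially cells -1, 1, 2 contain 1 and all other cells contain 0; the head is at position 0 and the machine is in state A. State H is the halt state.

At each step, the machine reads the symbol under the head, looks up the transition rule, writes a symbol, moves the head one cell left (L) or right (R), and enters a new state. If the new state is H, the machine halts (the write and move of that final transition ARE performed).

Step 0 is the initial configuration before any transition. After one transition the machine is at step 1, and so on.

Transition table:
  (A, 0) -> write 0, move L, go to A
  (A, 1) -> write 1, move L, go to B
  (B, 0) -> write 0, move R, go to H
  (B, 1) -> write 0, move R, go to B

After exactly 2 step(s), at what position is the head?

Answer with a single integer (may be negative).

Answer: -2

Derivation:
Step 1: in state A at pos 0, read 0 -> (A,0)->write 0,move L,goto A. Now: state=A, head=-1, tape[-2..3]=010110 (head:  ^)
Step 2: in state A at pos -1, read 1 -> (A,1)->write 1,move L,goto B. Now: state=B, head=-2, tape[-3..3]=0010110 (head:  ^)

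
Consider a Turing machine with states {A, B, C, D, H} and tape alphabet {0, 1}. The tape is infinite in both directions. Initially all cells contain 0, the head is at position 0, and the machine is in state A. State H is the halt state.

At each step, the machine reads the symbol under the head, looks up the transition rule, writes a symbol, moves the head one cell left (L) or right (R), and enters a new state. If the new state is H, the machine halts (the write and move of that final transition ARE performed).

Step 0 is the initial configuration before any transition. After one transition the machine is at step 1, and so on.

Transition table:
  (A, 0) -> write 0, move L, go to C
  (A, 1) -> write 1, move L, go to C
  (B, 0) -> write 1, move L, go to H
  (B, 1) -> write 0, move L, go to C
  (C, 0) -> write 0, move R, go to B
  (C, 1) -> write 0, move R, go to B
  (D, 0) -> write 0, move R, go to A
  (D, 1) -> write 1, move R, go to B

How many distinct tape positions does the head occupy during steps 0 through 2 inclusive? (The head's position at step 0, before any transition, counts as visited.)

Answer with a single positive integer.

Step 1: in state A at pos 0, read 0 -> (A,0)->write 0,move L,goto C. Now: state=C, head=-1, tape[-2..1]=0000 (head:  ^)
Step 2: in state C at pos -1, read 0 -> (C,0)->write 0,move R,goto B. Now: state=B, head=0, tape[-2..1]=0000 (head:   ^)
Head positions at steps 0..2: starting at 0, distinct positions visited = {-1, 0} -> 2 position(s)

Answer: 2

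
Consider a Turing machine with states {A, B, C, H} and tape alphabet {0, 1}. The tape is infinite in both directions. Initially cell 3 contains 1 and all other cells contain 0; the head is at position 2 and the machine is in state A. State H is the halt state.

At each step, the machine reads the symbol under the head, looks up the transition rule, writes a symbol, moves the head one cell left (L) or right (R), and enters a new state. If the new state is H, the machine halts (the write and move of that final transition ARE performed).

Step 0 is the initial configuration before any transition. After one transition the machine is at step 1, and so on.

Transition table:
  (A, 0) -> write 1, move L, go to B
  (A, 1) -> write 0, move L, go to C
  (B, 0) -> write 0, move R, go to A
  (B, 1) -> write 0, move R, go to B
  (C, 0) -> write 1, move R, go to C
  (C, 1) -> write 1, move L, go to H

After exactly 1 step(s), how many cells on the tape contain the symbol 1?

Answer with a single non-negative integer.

Answer: 2

Derivation:
Step 1: in state A at pos 2, read 0 -> (A,0)->write 1,move L,goto B. Now: state=B, head=1, tape[0..4]=00110 (head:  ^)
Cells containing 1 after step 1: {2, 3} -> 2 cell(s)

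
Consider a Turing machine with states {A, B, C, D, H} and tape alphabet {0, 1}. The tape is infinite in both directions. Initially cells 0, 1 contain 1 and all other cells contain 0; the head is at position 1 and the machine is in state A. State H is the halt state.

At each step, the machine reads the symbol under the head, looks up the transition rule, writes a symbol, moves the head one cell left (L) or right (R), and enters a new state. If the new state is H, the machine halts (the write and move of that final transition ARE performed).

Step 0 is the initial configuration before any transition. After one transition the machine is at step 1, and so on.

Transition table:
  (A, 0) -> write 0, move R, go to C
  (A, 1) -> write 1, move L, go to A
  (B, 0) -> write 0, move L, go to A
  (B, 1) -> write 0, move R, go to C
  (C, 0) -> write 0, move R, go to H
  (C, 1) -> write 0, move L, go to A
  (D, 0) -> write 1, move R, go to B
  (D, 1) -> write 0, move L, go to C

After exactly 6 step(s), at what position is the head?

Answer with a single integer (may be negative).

Step 1: in state A at pos 1, read 1 -> (A,1)->write 1,move L,goto A. Now: state=A, head=0, tape[-1..2]=0110 (head:  ^)
Step 2: in state A at pos 0, read 1 -> (A,1)->write 1,move L,goto A. Now: state=A, head=-1, tape[-2..2]=00110 (head:  ^)
Step 3: in state A at pos -1, read 0 -> (A,0)->write 0,move R,goto C. Now: state=C, head=0, tape[-2..2]=00110 (head:   ^)
Step 4: in state C at pos 0, read 1 -> (C,1)->write 0,move L,goto A. Now: state=A, head=-1, tape[-2..2]=00010 (head:  ^)
Step 5: in state A at pos -1, read 0 -> (A,0)->write 0,move R,goto C. Now: state=C, head=0, tape[-2..2]=00010 (head:   ^)
Step 6: in state C at pos 0, read 0 -> (C,0)->write 0,move R,goto H. Now: state=H, head=1, tape[-2..2]=00010 (head:    ^)

Answer: 1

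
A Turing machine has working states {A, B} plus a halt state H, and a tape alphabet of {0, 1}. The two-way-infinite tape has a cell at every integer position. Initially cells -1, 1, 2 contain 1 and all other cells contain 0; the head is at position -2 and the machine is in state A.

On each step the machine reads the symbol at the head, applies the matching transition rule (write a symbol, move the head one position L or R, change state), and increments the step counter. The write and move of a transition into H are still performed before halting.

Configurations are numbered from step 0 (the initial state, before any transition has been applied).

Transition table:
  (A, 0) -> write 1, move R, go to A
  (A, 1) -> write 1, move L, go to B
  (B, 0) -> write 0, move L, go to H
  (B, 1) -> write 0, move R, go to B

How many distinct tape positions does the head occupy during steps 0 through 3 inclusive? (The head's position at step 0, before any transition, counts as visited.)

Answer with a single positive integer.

Step 1: in state A at pos -2, read 0 -> (A,0)->write 1,move R,goto A. Now: state=A, head=-1, tape[-3..3]=0110110 (head:   ^)
Step 2: in state A at pos -1, read 1 -> (A,1)->write 1,move L,goto B. Now: state=B, head=-2, tape[-3..3]=0110110 (head:  ^)
Step 3: in state B at pos -2, read 1 -> (B,1)->write 0,move R,goto B. Now: state=B, head=-1, tape[-3..3]=0010110 (head:   ^)
Head positions at steps 0..3: starting at -2, distinct positions visited = {-2, -1} -> 2 position(s)

Answer: 2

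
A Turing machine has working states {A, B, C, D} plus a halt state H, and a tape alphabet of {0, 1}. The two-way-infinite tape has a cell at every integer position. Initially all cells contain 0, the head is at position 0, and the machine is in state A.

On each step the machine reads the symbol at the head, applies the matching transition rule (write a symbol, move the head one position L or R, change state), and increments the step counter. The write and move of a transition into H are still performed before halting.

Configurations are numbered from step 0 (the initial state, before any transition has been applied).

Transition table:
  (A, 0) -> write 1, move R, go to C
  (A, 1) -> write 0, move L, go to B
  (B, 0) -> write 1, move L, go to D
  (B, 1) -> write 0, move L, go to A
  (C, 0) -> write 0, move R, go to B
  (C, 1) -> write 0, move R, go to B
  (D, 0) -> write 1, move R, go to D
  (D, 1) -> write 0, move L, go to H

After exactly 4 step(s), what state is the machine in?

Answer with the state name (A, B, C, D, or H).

Answer: D

Derivation:
Step 1: in state A at pos 0, read 0 -> (A,0)->write 1,move R,goto C. Now: state=C, head=1, tape[-1..2]=0100 (head:   ^)
Step 2: in state C at pos 1, read 0 -> (C,0)->write 0,move R,goto B. Now: state=B, head=2, tape[-1..3]=01000 (head:    ^)
Step 3: in state B at pos 2, read 0 -> (B,0)->write 1,move L,goto D. Now: state=D, head=1, tape[-1..3]=01010 (head:   ^)
Step 4: in state D at pos 1, read 0 -> (D,0)->write 1,move R,goto D. Now: state=D, head=2, tape[-1..3]=01110 (head:    ^)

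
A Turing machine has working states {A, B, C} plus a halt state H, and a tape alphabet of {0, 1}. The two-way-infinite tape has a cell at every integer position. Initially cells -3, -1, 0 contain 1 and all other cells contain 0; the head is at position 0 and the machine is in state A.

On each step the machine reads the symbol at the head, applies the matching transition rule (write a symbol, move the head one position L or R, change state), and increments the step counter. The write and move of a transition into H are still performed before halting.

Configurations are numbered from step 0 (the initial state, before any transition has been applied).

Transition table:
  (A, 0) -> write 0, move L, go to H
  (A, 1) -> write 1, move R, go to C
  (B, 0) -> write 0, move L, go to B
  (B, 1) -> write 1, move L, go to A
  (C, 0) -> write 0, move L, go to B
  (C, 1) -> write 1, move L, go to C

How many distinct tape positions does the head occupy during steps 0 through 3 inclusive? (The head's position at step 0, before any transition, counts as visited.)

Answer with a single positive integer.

Answer: 3

Derivation:
Step 1: in state A at pos 0, read 1 -> (A,1)->write 1,move R,goto C. Now: state=C, head=1, tape[-4..2]=0101100 (head:      ^)
Step 2: in state C at pos 1, read 0 -> (C,0)->write 0,move L,goto B. Now: state=B, head=0, tape[-4..2]=0101100 (head:     ^)
Step 3: in state B at pos 0, read 1 -> (B,1)->write 1,move L,goto A. Now: state=A, head=-1, tape[-4..2]=0101100 (head:    ^)
Head positions at steps 0..3: starting at 0, distinct positions visited = {-1, 0, 1} -> 3 position(s)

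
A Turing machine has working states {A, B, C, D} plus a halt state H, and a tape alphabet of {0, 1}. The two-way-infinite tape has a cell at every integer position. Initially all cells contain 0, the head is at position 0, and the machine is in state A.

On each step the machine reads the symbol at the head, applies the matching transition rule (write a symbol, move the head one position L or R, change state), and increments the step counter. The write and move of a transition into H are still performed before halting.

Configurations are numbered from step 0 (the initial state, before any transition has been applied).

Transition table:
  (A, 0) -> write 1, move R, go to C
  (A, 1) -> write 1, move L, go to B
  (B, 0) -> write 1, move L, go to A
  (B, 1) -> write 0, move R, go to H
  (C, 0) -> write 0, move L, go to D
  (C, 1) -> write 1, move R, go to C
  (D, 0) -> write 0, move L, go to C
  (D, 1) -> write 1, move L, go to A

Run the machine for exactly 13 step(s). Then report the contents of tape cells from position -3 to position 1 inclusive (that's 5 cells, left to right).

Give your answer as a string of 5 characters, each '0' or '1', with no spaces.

Answer: 11110

Derivation:
Step 1: in state A at pos 0, read 0 -> (A,0)->write 1,move R,goto C. Now: state=C, head=1, tape[-1..2]=0100 (head:   ^)
Step 2: in state C at pos 1, read 0 -> (C,0)->write 0,move L,goto D. Now: state=D, head=0, tape[-1..2]=0100 (head:  ^)
Step 3: in state D at pos 0, read 1 -> (D,1)->write 1,move L,goto A. Now: state=A, head=-1, tape[-2..2]=00100 (head:  ^)
Step 4: in state A at pos -1, read 0 -> (A,0)->write 1,move R,goto C. Now: state=C, head=0, tape[-2..2]=01100 (head:   ^)
Step 5: in state C at pos 0, read 1 -> (C,1)->write 1,move R,goto C. Now: state=C, head=1, tape[-2..2]=01100 (head:    ^)
Step 6: in state C at pos 1, read 0 -> (C,0)->write 0,move L,goto D. Now: state=D, head=0, tape[-2..2]=01100 (head:   ^)
Step 7: in state D at pos 0, read 1 -> (D,1)->write 1,move L,goto A. Now: state=A, head=-1, tape[-2..2]=01100 (head:  ^)
Step 8: in state A at pos -1, read 1 -> (A,1)->write 1,move L,goto B. Now: state=B, head=-2, tape[-3..2]=001100 (head:  ^)
Step 9: in state B at pos -2, read 0 -> (B,0)->write 1,move L,goto A. Now: state=A, head=-3, tape[-4..2]=0011100 (head:  ^)
Step 10: in state A at pos -3, read 0 -> (A,0)->write 1,move R,goto C. Now: state=C, head=-2, tape[-4..2]=0111100 (head:   ^)
Step 11: in state C at pos -2, read 1 -> (C,1)->write 1,move R,goto C. Now: state=C, head=-1, tape[-4..2]=0111100 (head:    ^)
Step 12: in state C at pos -1, read 1 -> (C,1)->write 1,move R,goto C. Now: state=C, head=0, tape[-4..2]=0111100 (head:     ^)
Step 13: in state C at pos 0, read 1 -> (C,1)->write 1,move R,goto C. Now: state=C, head=1, tape[-4..2]=0111100 (head:      ^)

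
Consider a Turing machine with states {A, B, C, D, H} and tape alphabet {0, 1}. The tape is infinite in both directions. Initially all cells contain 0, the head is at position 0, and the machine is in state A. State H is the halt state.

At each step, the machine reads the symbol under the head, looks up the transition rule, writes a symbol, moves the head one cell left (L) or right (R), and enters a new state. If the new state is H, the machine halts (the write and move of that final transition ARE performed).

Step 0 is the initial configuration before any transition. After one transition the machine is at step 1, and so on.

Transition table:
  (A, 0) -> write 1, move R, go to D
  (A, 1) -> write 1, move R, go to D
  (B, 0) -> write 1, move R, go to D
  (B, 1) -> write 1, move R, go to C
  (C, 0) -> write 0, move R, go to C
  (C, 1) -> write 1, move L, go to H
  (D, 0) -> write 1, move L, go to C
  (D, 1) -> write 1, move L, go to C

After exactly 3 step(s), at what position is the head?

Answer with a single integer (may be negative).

Step 1: in state A at pos 0, read 0 -> (A,0)->write 1,move R,goto D. Now: state=D, head=1, tape[-1..2]=0100 (head:   ^)
Step 2: in state D at pos 1, read 0 -> (D,0)->write 1,move L,goto C. Now: state=C, head=0, tape[-1..2]=0110 (head:  ^)
Step 3: in state C at pos 0, read 1 -> (C,1)->write 1,move L,goto H. Now: state=H, head=-1, tape[-2..2]=00110 (head:  ^)

Answer: -1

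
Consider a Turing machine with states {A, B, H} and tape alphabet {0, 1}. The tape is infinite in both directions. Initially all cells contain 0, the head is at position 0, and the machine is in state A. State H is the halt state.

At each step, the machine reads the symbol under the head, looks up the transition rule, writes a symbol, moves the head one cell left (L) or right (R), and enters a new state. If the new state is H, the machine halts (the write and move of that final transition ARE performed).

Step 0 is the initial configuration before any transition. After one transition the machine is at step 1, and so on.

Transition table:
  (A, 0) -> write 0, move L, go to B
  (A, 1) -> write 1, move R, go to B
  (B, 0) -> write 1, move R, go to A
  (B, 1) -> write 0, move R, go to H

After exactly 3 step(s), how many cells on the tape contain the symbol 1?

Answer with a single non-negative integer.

Step 1: in state A at pos 0, read 0 -> (A,0)->write 0,move L,goto B. Now: state=B, head=-1, tape[-2..1]=0000 (head:  ^)
Step 2: in state B at pos -1, read 0 -> (B,0)->write 1,move R,goto A. Now: state=A, head=0, tape[-2..1]=0100 (head:   ^)
Step 3: in state A at pos 0, read 0 -> (A,0)->write 0,move L,goto B. Now: state=B, head=-1, tape[-2..1]=0100 (head:  ^)
Cells containing 1 after step 3: {-1} -> 1 cell(s)

Answer: 1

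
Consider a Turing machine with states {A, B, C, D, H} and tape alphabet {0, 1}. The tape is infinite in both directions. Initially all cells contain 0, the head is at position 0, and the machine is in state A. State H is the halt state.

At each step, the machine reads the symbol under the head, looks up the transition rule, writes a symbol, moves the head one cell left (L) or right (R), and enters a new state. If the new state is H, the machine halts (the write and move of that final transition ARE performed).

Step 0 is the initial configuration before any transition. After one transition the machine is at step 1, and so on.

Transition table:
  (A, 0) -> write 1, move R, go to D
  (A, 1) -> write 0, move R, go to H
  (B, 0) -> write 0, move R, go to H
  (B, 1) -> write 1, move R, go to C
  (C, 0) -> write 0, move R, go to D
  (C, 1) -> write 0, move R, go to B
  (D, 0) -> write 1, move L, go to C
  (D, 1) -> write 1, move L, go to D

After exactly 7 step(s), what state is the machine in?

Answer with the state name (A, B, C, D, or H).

Step 1: in state A at pos 0, read 0 -> (A,0)->write 1,move R,goto D. Now: state=D, head=1, tape[-1..2]=0100 (head:   ^)
Step 2: in state D at pos 1, read 0 -> (D,0)->write 1,move L,goto C. Now: state=C, head=0, tape[-1..2]=0110 (head:  ^)
Step 3: in state C at pos 0, read 1 -> (C,1)->write 0,move R,goto B. Now: state=B, head=1, tape[-1..2]=0010 (head:   ^)
Step 4: in state B at pos 1, read 1 -> (B,1)->write 1,move R,goto C. Now: state=C, head=2, tape[-1..3]=00100 (head:    ^)
Step 5: in state C at pos 2, read 0 -> (C,0)->write 0,move R,goto D. Now: state=D, head=3, tape[-1..4]=001000 (head:     ^)
Step 6: in state D at pos 3, read 0 -> (D,0)->write 1,move L,goto C. Now: state=C, head=2, tape[-1..4]=001010 (head:    ^)
Step 7: in state C at pos 2, read 0 -> (C,0)->write 0,move R,goto D. Now: state=D, head=3, tape[-1..4]=001010 (head:     ^)

Answer: D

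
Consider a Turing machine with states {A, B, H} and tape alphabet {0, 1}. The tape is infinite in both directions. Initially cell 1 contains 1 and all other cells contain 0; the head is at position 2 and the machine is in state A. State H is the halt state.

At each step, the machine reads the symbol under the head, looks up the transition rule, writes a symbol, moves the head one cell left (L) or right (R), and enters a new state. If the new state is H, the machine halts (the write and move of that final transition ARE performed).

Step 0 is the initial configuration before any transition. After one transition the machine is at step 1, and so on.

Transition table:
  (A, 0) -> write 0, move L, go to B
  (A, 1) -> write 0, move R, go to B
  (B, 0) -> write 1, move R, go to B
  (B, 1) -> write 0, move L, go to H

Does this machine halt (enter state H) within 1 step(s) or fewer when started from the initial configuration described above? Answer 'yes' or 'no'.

Step 1: in state A at pos 2, read 0 -> (A,0)->write 0,move L,goto B. Now: state=B, head=1, tape[0..3]=0100 (head:  ^)
After 1 step(s): state = B (not H) -> not halted within 1 -> no

Answer: no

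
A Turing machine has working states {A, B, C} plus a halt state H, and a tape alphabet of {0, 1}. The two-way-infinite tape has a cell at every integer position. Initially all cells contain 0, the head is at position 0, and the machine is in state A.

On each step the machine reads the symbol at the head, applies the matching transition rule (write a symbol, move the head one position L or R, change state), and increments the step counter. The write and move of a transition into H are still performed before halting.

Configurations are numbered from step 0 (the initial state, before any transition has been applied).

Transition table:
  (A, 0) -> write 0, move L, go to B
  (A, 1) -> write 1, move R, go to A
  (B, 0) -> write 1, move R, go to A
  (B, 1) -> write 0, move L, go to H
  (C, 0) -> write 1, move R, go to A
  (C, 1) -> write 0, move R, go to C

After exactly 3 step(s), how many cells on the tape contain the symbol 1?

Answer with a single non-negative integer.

Step 1: in state A at pos 0, read 0 -> (A,0)->write 0,move L,goto B. Now: state=B, head=-1, tape[-2..1]=0000 (head:  ^)
Step 2: in state B at pos -1, read 0 -> (B,0)->write 1,move R,goto A. Now: state=A, head=0, tape[-2..1]=0100 (head:   ^)
Step 3: in state A at pos 0, read 0 -> (A,0)->write 0,move L,goto B. Now: state=B, head=-1, tape[-2..1]=0100 (head:  ^)
Cells containing 1 after step 3: {-1} -> 1 cell(s)

Answer: 1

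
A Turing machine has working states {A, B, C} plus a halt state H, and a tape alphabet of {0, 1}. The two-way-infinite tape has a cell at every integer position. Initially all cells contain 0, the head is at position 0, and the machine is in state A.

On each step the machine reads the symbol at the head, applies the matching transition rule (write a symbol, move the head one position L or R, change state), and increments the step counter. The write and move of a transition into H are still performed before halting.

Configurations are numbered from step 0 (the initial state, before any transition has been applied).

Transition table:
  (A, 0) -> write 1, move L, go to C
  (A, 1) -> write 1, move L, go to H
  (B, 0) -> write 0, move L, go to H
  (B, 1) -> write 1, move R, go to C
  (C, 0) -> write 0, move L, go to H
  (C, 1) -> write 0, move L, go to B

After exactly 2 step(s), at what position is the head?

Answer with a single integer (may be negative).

Step 1: in state A at pos 0, read 0 -> (A,0)->write 1,move L,goto C. Now: state=C, head=-1, tape[-2..1]=0010 (head:  ^)
Step 2: in state C at pos -1, read 0 -> (C,0)->write 0,move L,goto H. Now: state=H, head=-2, tape[-3..1]=00010 (head:  ^)

Answer: -2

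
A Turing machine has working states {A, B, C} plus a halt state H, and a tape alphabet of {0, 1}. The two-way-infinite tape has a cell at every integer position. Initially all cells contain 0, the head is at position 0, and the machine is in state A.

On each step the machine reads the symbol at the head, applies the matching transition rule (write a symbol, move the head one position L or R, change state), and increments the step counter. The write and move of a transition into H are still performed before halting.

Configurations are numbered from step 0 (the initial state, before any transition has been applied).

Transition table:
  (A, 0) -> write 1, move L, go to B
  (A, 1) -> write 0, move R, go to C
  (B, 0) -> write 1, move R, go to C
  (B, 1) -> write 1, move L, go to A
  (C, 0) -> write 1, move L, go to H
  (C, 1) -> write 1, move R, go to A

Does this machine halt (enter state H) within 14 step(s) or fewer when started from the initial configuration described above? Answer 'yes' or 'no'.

Answer: yes

Derivation:
Step 1: in state A at pos 0, read 0 -> (A,0)->write 1,move L,goto B. Now: state=B, head=-1, tape[-2..1]=0010 (head:  ^)
Step 2: in state B at pos -1, read 0 -> (B,0)->write 1,move R,goto C. Now: state=C, head=0, tape[-2..1]=0110 (head:   ^)
Step 3: in state C at pos 0, read 1 -> (C,1)->write 1,move R,goto A. Now: state=A, head=1, tape[-2..2]=01100 (head:    ^)
Step 4: in state A at pos 1, read 0 -> (A,0)->write 1,move L,goto B. Now: state=B, head=0, tape[-2..2]=01110 (head:   ^)
Step 5: in state B at pos 0, read 1 -> (B,1)->write 1,move L,goto A. Now: state=A, head=-1, tape[-2..2]=01110 (head:  ^)
Step 6: in state A at pos -1, read 1 -> (A,1)->write 0,move R,goto C. Now: state=C, head=0, tape[-2..2]=00110 (head:   ^)
Step 7: in state C at pos 0, read 1 -> (C,1)->write 1,move R,goto A. Now: state=A, head=1, tape[-2..2]=00110 (head:    ^)
Step 8: in state A at pos 1, read 1 -> (A,1)->write 0,move R,goto C. Now: state=C, head=2, tape[-2..3]=001000 (head:     ^)
Step 9: in state C at pos 2, read 0 -> (C,0)->write 1,move L,goto H. Now: state=H, head=1, tape[-2..3]=001010 (head:    ^)
State H reached at step 9; 9 <= 14 -> yes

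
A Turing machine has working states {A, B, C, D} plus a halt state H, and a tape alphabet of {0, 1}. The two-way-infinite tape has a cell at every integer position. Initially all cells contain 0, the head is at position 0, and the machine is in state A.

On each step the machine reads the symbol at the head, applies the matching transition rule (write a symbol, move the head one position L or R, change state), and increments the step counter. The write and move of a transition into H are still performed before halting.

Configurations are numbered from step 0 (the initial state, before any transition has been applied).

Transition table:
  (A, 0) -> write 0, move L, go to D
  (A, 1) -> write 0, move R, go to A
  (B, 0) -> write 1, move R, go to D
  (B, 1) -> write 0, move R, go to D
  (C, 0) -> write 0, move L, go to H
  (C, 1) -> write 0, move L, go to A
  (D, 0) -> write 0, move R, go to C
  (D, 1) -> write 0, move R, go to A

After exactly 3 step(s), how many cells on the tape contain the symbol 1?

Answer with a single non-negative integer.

Step 1: in state A at pos 0, read 0 -> (A,0)->write 0,move L,goto D. Now: state=D, head=-1, tape[-2..1]=0000 (head:  ^)
Step 2: in state D at pos -1, read 0 -> (D,0)->write 0,move R,goto C. Now: state=C, head=0, tape[-2..1]=0000 (head:   ^)
Step 3: in state C at pos 0, read 0 -> (C,0)->write 0,move L,goto H. Now: state=H, head=-1, tape[-2..1]=0000 (head:  ^)
No cell contains 1 after step 3 -> 0 cell(s)

Answer: 0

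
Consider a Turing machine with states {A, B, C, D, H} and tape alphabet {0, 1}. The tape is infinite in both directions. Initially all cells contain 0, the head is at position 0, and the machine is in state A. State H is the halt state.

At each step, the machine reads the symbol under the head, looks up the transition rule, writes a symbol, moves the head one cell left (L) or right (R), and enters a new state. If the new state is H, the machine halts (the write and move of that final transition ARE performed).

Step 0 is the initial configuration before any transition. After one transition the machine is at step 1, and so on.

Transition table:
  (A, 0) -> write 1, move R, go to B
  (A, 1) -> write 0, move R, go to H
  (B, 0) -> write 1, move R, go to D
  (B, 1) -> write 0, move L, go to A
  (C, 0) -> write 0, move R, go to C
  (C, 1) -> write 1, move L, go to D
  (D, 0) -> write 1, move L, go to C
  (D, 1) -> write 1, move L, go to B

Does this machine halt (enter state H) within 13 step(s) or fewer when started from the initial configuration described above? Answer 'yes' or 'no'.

Step 1: in state A at pos 0, read 0 -> (A,0)->write 1,move R,goto B. Now: state=B, head=1, tape[-1..2]=0100 (head:   ^)
Step 2: in state B at pos 1, read 0 -> (B,0)->write 1,move R,goto D. Now: state=D, head=2, tape[-1..3]=01100 (head:    ^)
Step 3: in state D at pos 2, read 0 -> (D,0)->write 1,move L,goto C. Now: state=C, head=1, tape[-1..3]=01110 (head:   ^)
Step 4: in state C at pos 1, read 1 -> (C,1)->write 1,move L,goto D. Now: state=D, head=0, tape[-1..3]=01110 (head:  ^)
Step 5: in state D at pos 0, read 1 -> (D,1)->write 1,move L,goto B. Now: state=B, head=-1, tape[-2..3]=001110 (head:  ^)
Step 6: in state B at pos -1, read 0 -> (B,0)->write 1,move R,goto D. Now: state=D, head=0, tape[-2..3]=011110 (head:   ^)
Step 7: in state D at pos 0, read 1 -> (D,1)->write 1,move L,goto B. Now: state=B, head=-1, tape[-2..3]=011110 (head:  ^)
Step 8: in state B at pos -1, read 1 -> (B,1)->write 0,move L,goto A. Now: state=A, head=-2, tape[-3..3]=0001110 (head:  ^)
Step 9: in state A at pos -2, read 0 -> (A,0)->write 1,move R,goto B. Now: state=B, head=-1, tape[-3..3]=0101110 (head:   ^)
Step 10: in state B at pos -1, read 0 -> (B,0)->write 1,move R,goto D. Now: state=D, head=0, tape[-3..3]=0111110 (head:    ^)
Step 11: in state D at pos 0, read 1 -> (D,1)->write 1,move L,goto B. Now: state=B, head=-1, tape[-3..3]=0111110 (head:   ^)
Step 12: in state B at pos -1, read 1 -> (B,1)->write 0,move L,goto A. Now: state=A, head=-2, tape[-3..3]=0101110 (head:  ^)
Step 13: in state A at pos -2, read 1 -> (A,1)->write 0,move R,goto H. Now: state=H, head=-1, tape[-3..3]=0001110 (head:   ^)
State H reached at step 13; 13 <= 13 -> yes

Answer: yes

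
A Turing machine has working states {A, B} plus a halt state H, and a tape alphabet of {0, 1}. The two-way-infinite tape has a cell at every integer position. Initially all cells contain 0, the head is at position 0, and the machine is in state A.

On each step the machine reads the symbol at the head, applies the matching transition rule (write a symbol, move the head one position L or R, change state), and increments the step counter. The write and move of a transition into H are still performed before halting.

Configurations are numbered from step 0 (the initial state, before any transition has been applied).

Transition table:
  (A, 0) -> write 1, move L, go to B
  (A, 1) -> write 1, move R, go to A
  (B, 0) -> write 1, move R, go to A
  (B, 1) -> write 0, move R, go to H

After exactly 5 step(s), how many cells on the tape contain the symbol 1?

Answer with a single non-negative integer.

Answer: 2

Derivation:
Step 1: in state A at pos 0, read 0 -> (A,0)->write 1,move L,goto B. Now: state=B, head=-1, tape[-2..1]=0010 (head:  ^)
Step 2: in state B at pos -1, read 0 -> (B,0)->write 1,move R,goto A. Now: state=A, head=0, tape[-2..1]=0110 (head:   ^)
Step 3: in state A at pos 0, read 1 -> (A,1)->write 1,move R,goto A. Now: state=A, head=1, tape[-2..2]=01100 (head:    ^)
Step 4: in state A at pos 1, read 0 -> (A,0)->write 1,move L,goto B. Now: state=B, head=0, tape[-2..2]=01110 (head:   ^)
Step 5: in state B at pos 0, read 1 -> (B,1)->write 0,move R,goto H. Now: state=H, head=1, tape[-2..2]=01010 (head:    ^)
Cells containing 1 after step 5: {-1, 1} -> 2 cell(s)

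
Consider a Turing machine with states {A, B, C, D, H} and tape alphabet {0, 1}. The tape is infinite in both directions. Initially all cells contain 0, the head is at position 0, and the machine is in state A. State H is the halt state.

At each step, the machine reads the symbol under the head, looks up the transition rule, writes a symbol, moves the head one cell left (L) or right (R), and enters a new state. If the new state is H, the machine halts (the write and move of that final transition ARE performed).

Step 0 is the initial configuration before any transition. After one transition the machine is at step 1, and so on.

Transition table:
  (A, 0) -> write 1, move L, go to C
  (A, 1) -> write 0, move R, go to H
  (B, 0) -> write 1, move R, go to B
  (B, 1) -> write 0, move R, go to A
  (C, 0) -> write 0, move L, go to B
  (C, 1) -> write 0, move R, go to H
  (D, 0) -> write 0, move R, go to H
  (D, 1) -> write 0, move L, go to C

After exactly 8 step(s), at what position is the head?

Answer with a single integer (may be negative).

Step 1: in state A at pos 0, read 0 -> (A,0)->write 1,move L,goto C. Now: state=C, head=-1, tape[-2..1]=0010 (head:  ^)
Step 2: in state C at pos -1, read 0 -> (C,0)->write 0,move L,goto B. Now: state=B, head=-2, tape[-3..1]=00010 (head:  ^)
Step 3: in state B at pos -2, read 0 -> (B,0)->write 1,move R,goto B. Now: state=B, head=-1, tape[-3..1]=01010 (head:   ^)
Step 4: in state B at pos -1, read 0 -> (B,0)->write 1,move R,goto B. Now: state=B, head=0, tape[-3..1]=01110 (head:    ^)
Step 5: in state B at pos 0, read 1 -> (B,1)->write 0,move R,goto A. Now: state=A, head=1, tape[-3..2]=011000 (head:     ^)
Step 6: in state A at pos 1, read 0 -> (A,0)->write 1,move L,goto C. Now: state=C, head=0, tape[-3..2]=011010 (head:    ^)
Step 7: in state C at pos 0, read 0 -> (C,0)->write 0,move L,goto B. Now: state=B, head=-1, tape[-3..2]=011010 (head:   ^)
Step 8: in state B at pos -1, read 1 -> (B,1)->write 0,move R,goto A. Now: state=A, head=0, tape[-3..2]=010010 (head:    ^)

Answer: 0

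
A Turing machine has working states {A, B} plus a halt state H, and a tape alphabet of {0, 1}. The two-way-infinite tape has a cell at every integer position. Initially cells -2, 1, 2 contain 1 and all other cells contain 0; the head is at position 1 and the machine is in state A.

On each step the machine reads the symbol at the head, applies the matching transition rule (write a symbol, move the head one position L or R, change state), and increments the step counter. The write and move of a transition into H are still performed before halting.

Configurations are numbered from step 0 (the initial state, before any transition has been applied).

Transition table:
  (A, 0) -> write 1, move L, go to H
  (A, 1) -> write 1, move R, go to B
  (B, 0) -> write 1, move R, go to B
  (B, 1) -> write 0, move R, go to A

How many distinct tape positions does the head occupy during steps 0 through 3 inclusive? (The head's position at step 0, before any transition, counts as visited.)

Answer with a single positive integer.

Step 1: in state A at pos 1, read 1 -> (A,1)->write 1,move R,goto B. Now: state=B, head=2, tape[-3..3]=0100110 (head:      ^)
Step 2: in state B at pos 2, read 1 -> (B,1)->write 0,move R,goto A. Now: state=A, head=3, tape[-3..4]=01001000 (head:       ^)
Step 3: in state A at pos 3, read 0 -> (A,0)->write 1,move L,goto H. Now: state=H, head=2, tape[-3..4]=01001010 (head:      ^)
Head positions at steps 0..3: starting at 1, distinct positions visited = {1, 2, 3} -> 3 position(s)

Answer: 3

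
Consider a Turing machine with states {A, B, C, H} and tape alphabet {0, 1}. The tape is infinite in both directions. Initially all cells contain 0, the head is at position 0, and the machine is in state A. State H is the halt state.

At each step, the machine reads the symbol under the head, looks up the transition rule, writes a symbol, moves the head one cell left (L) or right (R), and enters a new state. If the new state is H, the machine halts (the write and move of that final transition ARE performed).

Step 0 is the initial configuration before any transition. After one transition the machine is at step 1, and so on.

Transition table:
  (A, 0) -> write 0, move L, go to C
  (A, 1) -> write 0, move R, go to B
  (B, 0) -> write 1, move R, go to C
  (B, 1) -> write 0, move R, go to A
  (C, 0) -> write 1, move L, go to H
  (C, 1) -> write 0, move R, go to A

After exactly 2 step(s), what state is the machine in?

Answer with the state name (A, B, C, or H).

Answer: H

Derivation:
Step 1: in state A at pos 0, read 0 -> (A,0)->write 0,move L,goto C. Now: state=C, head=-1, tape[-2..1]=0000 (head:  ^)
Step 2: in state C at pos -1, read 0 -> (C,0)->write 1,move L,goto H. Now: state=H, head=-2, tape[-3..1]=00100 (head:  ^)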